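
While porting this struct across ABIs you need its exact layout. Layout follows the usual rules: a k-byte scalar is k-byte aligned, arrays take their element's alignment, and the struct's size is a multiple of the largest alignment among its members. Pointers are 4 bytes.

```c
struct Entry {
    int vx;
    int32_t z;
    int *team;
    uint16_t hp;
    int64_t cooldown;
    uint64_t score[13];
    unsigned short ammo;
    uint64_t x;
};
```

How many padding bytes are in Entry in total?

vx at 0 (size 4, align 4) → ends 4
z at 4 (size 4, align 4) → ends 8
team at 8 (size 4, align 4) → ends 12
hp at 12 (size 2, align 2) → ends 14
pad 2 to align 8 for cooldown
cooldown at 16 (size 8, align 8) → ends 24
score at 24 (size 104, align 8) → ends 128
ammo at 128 (size 2, align 2) → ends 130
pad 6 to align 8 for x
x at 136 (size 8, align 8) → ends 144
total 144 bytes, alignment 8
data bytes 136, size 144 → padding 8

8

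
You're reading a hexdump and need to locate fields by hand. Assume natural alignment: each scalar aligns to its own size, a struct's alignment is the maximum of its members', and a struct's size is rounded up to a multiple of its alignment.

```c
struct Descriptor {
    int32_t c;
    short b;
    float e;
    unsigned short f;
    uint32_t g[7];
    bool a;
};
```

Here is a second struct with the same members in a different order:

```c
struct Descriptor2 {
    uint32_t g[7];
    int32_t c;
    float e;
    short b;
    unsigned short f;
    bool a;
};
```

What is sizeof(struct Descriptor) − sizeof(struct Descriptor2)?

0..4  c  (4B, 4-aligned)
4..6  b  (2B, 2-aligned)
6..8  -- padding (2B)
8..12  e  (4B, 4-aligned)
12..14  f  (2B, 2-aligned)
14..16  -- padding (2B)
16..44  g  (28B, 4-aligned)
44..45  a  (1B, 1-aligned)
45..48  -- tail padding (3B)
sizeof = 48, alignof = 4
— Descriptor2 —
0..28  g  (28B, 4-aligned)
28..32  c  (4B, 4-aligned)
32..36  e  (4B, 4-aligned)
36..38  b  (2B, 2-aligned)
38..40  f  (2B, 2-aligned)
40..41  a  (1B, 1-aligned)
41..44  -- tail padding (3B)
sizeof = 44, alignof = 4
48 − 44 = 4

4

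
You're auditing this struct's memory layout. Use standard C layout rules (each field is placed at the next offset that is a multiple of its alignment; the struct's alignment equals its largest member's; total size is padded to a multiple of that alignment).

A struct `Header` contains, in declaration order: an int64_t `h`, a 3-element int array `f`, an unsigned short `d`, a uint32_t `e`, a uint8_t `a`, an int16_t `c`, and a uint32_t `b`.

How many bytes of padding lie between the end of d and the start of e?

2

h at 0 (size 8, align 8) → ends 8
f at 8 (size 12, align 4) → ends 20
d at 20 (size 2, align 2) → ends 22
pad 2 to align 4 for e
e at 24 (size 4, align 4) → ends 28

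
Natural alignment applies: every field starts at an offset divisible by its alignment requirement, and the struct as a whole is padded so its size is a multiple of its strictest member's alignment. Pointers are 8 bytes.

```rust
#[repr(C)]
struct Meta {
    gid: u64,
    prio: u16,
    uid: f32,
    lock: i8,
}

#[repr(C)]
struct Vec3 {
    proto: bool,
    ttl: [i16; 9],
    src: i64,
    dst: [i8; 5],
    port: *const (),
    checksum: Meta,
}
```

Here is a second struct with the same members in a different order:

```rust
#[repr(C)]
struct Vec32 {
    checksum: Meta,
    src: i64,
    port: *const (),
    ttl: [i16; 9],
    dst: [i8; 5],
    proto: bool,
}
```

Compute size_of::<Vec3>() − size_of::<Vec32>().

8

Meta: @0: gid [8B, align 8] → 8; @8: prio [2B, align 2] → 10; +2 pad (align 4); @12: uid [4B, align 4] → 16; @16: lock [1B, align 1] → 17; +7 tail pad (align 8); size 24, align 8
@0: proto [1B, align 1] → 1
+1 pad (align 2)
@2: ttl [18B, align 2] → 20
+4 pad (align 8)
@24: src [8B, align 8] → 32
@32: dst [5B, align 1] → 37
+3 pad (align 8)
@40: port [8B, align 8] → 48
@48: checksum [24B, align 8] → 72
size 72, align 8
— Vec32 —
@0: checksum [24B, align 8] → 24
@24: src [8B, align 8] → 32
@32: port [8B, align 8] → 40
@40: ttl [18B, align 2] → 58
@58: dst [5B, align 1] → 63
@63: proto [1B, align 1] → 64
size 64, align 8
72 − 64 = 8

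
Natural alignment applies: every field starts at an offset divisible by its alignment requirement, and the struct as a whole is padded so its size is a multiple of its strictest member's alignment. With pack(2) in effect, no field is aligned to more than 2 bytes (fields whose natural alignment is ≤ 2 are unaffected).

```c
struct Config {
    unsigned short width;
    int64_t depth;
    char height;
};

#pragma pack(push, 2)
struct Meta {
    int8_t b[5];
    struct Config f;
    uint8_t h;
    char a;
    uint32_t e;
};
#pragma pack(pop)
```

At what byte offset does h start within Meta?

30

Config: @0: width [2B, align 2] → 2; +6 pad (align 8); @8: depth [8B, align 8] → 16; @16: height [1B, align 1] → 17; +7 tail pad (align 8); size 24, align 8
@0: b [5B, align 1] → 5
+1 pad (align 2)
@6: f [24B, align 2] → 30
@30: h [1B, align 1] → 31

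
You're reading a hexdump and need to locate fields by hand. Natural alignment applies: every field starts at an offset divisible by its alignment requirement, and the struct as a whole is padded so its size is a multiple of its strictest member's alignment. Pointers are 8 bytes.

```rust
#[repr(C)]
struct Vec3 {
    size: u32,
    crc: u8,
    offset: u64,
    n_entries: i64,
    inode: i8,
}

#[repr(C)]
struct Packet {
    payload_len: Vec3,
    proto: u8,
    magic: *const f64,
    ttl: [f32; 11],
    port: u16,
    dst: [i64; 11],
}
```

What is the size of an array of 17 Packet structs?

3128

Vec3: @0: size [4B, align 4] → 4; @4: crc [1B, align 1] → 5; +3 pad (align 8); @8: offset [8B, align 8] → 16; @16: n_entries [8B, align 8] → 24; @24: inode [1B, align 1] → 25; +7 tail pad (align 8); size 32, align 8
@0: payload_len [32B, align 8] → 32
@32: proto [1B, align 1] → 33
+7 pad (align 8)
@40: magic [8B, align 8] → 48
@48: ttl [44B, align 4] → 92
@92: port [2B, align 2] → 94
+2 pad (align 8)
@96: dst [88B, align 8] → 184
size 184, align 8
array of 17: 17 × 184 = 3128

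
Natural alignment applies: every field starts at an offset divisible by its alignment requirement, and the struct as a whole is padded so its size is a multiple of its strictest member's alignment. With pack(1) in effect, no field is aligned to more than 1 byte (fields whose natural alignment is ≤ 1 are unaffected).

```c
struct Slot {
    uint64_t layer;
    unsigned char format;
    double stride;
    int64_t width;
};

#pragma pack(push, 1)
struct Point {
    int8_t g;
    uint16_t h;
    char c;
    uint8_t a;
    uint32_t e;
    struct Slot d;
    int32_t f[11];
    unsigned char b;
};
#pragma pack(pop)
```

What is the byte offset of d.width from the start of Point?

Slot: 0..8  layer  (8B, 8-aligned); 8..9  format  (1B, 1-aligned); 9..16  -- padding (7B); 16..24  stride  (8B, 8-aligned); 24..32  width  (8B, 8-aligned); sizeof = 32, alignof = 8
0..1  g  (1B, 1-aligned)
1..3  h  (2B, 1-aligned)
3..4  c  (1B, 1-aligned)
4..5  a  (1B, 1-aligned)
5..9  e  (4B, 1-aligned)
9..41  d  (32B, 1-aligned)
within Slot: width at 24
9 + 24 = 33

33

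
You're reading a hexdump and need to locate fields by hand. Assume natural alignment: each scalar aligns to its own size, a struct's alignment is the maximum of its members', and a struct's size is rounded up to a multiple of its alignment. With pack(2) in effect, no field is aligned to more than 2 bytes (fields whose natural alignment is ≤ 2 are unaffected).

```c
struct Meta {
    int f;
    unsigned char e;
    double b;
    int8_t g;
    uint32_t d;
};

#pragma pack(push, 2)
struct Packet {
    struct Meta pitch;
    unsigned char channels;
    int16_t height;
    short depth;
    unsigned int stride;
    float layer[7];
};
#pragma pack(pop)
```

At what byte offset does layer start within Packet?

34

Meta: @0: f [4B, align 4] → 4; @4: e [1B, align 1] → 5; +3 pad (align 8); @8: b [8B, align 8] → 16; @16: g [1B, align 1] → 17; +3 pad (align 4); @20: d [4B, align 4] → 24; size 24, align 8
@0: pitch [24B, align 2] → 24
@24: channels [1B, align 1] → 25
+1 pad (align 2)
@26: height [2B, align 2] → 28
@28: depth [2B, align 2] → 30
@30: stride [4B, align 2] → 34
@34: layer [28B, align 2] → 62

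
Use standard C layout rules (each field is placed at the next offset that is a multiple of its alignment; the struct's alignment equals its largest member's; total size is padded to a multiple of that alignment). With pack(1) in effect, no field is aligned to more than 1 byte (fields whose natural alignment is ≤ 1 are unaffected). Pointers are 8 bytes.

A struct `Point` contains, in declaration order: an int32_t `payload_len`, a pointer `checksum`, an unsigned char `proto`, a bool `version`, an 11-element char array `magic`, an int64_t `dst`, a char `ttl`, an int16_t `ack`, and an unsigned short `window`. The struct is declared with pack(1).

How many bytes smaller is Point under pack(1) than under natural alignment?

natural layout:
  payload_len at 0 (size 4, align 4) → ends 4
  pad 4 to align 8 for checksum
  checksum at 8 (size 8, align 8) → ends 16
  proto at 16 (size 1, align 1) → ends 17
  version at 17 (size 1, align 1) → ends 18
  magic at 18 (size 11, align 1) → ends 29
  pad 3 to align 8 for dst
  dst at 32 (size 8, align 8) → ends 40
  ttl at 40 (size 1, align 1) → ends 41
  pad 1 to align 2 for ack
  ack at 42 (size 2, align 2) → ends 44
  window at 44 (size 2, align 2) → ends 46
  tail pad 2 to reach multiple of 8
  total 48 bytes, alignment 8
packed(1) layout:
  payload_len at 0 (size 4, align 1) → ends 4
  checksum at 4 (size 8, align 1) → ends 12
  proto at 12 (size 1, align 1) → ends 13
  version at 13 (size 1, align 1) → ends 14
  magic at 14 (size 11, align 1) → ends 25
  dst at 25 (size 8, align 1) → ends 33
  ttl at 33 (size 1, align 1) → ends 34
  ack at 34 (size 2, align 1) → ends 36
  window at 36 (size 2, align 1) → ends 38
  total 38 bytes, alignment 1
48 − 38 = 10

10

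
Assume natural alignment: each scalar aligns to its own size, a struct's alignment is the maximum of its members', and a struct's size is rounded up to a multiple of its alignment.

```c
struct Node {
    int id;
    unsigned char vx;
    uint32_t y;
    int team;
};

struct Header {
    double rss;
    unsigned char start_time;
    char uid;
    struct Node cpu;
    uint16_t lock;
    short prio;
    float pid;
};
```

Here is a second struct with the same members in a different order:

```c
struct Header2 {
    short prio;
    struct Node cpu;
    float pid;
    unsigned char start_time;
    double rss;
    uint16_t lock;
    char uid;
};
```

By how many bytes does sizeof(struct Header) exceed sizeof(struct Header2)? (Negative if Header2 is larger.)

-8

Node: 0..4  id  (4B, 4-aligned); 4..5  vx  (1B, 1-aligned); 5..8  -- padding (3B); 8..12  y  (4B, 4-aligned); 12..16  team  (4B, 4-aligned); sizeof = 16, alignof = 4
0..8  rss  (8B, 8-aligned)
8..9  start_time  (1B, 1-aligned)
9..10  uid  (1B, 1-aligned)
10..12  -- padding (2B)
12..28  cpu  (16B, 4-aligned)
28..30  lock  (2B, 2-aligned)
30..32  prio  (2B, 2-aligned)
32..36  pid  (4B, 4-aligned)
36..40  -- tail padding (4B)
sizeof = 40, alignof = 8
— Header2 —
0..2  prio  (2B, 2-aligned)
2..4  -- padding (2B)
4..20  cpu  (16B, 4-aligned)
20..24  pid  (4B, 4-aligned)
24..25  start_time  (1B, 1-aligned)
25..32  -- padding (7B)
32..40  rss  (8B, 8-aligned)
40..42  lock  (2B, 2-aligned)
42..43  uid  (1B, 1-aligned)
43..48  -- tail padding (5B)
sizeof = 48, alignof = 8
40 − 48 = -8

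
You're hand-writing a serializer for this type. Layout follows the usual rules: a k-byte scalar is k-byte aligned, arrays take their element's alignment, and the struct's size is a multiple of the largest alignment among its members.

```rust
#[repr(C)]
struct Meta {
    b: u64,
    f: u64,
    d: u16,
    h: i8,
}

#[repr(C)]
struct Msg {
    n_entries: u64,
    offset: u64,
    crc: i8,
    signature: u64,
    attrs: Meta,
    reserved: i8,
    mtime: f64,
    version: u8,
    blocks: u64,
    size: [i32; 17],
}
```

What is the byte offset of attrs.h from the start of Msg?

50

Meta: 0..8  b  (8B, 8-aligned); 8..16  f  (8B, 8-aligned); 16..18  d  (2B, 2-aligned); 18..19  h  (1B, 1-aligned); 19..24  -- tail padding (5B); sizeof = 24, alignof = 8
0..8  n_entries  (8B, 8-aligned)
8..16  offset  (8B, 8-aligned)
16..17  crc  (1B, 1-aligned)
17..24  -- padding (7B)
24..32  signature  (8B, 8-aligned)
32..56  attrs  (24B, 8-aligned)
within Meta: h at 18
32 + 18 = 50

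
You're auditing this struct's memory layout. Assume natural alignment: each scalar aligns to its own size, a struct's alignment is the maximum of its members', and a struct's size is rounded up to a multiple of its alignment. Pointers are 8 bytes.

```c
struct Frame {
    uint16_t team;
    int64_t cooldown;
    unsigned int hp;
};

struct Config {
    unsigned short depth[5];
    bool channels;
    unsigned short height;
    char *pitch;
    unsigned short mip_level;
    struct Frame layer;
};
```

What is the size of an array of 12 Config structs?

Frame: 0..2  team  (2B, 2-aligned); 2..8  -- padding (6B); 8..16  cooldown  (8B, 8-aligned); 16..20  hp  (4B, 4-aligned); 20..24  -- tail padding (4B); sizeof = 24, alignof = 8
0..10  depth  (10B, 2-aligned)
10..11  channels  (1B, 1-aligned)
11..12  -- padding (1B)
12..14  height  (2B, 2-aligned)
14..16  -- padding (2B)
16..24  pitch  (8B, 8-aligned)
24..26  mip_level  (2B, 2-aligned)
26..32  -- padding (6B)
32..56  layer  (24B, 8-aligned)
sizeof = 56, alignof = 8
array of 12: 12 × 56 = 672

672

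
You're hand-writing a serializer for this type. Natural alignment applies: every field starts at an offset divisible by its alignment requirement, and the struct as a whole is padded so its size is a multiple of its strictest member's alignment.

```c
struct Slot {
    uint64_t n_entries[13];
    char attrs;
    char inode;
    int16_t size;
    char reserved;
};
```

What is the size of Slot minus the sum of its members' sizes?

@0: n_entries [104B, align 8] → 104
@104: attrs [1B, align 1] → 105
@105: inode [1B, align 1] → 106
@106: size [2B, align 2] → 108
@108: reserved [1B, align 1] → 109
+3 tail pad (align 8)
size 112, align 8
data bytes 109, size 112 → padding 3

3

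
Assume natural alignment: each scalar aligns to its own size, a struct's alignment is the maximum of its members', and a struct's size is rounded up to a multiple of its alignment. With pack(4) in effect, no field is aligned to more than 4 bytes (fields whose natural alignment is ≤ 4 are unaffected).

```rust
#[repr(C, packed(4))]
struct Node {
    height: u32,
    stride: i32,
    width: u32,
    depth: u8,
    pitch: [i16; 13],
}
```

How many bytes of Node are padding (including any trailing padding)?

height at 0 (size 4, align 4) → ends 4
stride at 4 (size 4, align 4) → ends 8
width at 8 (size 4, align 4) → ends 12
depth at 12 (size 1, align 1) → ends 13
pad 1 to align 2 for pitch
pitch at 14 (size 26, align 2) → ends 40
total 40 bytes, alignment 4
data bytes 39, size 40 → padding 1

1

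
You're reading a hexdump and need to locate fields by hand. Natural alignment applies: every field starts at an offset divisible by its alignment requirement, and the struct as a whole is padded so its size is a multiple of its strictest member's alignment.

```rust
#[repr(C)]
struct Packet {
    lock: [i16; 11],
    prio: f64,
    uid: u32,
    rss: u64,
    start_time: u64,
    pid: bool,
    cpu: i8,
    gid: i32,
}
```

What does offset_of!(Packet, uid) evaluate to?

lock at 0 (size 22, align 2) → ends 22
pad 2 to align 8 for prio
prio at 24 (size 8, align 8) → ends 32
uid at 32 (size 4, align 4) → ends 36

32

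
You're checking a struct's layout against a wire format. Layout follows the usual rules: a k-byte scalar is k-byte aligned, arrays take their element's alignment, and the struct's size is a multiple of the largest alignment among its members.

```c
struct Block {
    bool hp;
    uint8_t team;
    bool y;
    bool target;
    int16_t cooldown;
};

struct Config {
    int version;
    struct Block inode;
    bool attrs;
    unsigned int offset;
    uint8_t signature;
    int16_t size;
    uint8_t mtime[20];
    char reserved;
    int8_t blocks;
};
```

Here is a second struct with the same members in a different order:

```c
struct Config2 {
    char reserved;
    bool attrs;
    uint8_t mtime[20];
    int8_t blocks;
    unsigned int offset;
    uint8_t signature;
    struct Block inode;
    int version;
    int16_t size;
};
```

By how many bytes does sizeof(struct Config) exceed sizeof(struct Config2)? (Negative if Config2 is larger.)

Block: hp at 0 (size 1, align 1) → ends 1; team at 1 (size 1, align 1) → ends 2; y at 2 (size 1, align 1) → ends 3; target at 3 (size 1, align 1) → ends 4; cooldown at 4 (size 2, align 2) → ends 6; total 6 bytes, alignment 2
version at 0 (size 4, align 4) → ends 4
inode at 4 (size 6, align 2) → ends 10
attrs at 10 (size 1, align 1) → ends 11
pad 1 to align 4 for offset
offset at 12 (size 4, align 4) → ends 16
signature at 16 (size 1, align 1) → ends 17
pad 1 to align 2 for size
size at 18 (size 2, align 2) → ends 20
mtime at 20 (size 20, align 1) → ends 40
reserved at 40 (size 1, align 1) → ends 41
blocks at 41 (size 1, align 1) → ends 42
tail pad 2 to reach multiple of 4
total 44 bytes, alignment 4
— Config2 —
reserved at 0 (size 1, align 1) → ends 1
attrs at 1 (size 1, align 1) → ends 2
mtime at 2 (size 20, align 1) → ends 22
blocks at 22 (size 1, align 1) → ends 23
pad 1 to align 4 for offset
offset at 24 (size 4, align 4) → ends 28
signature at 28 (size 1, align 1) → ends 29
pad 1 to align 2 for inode
inode at 30 (size 6, align 2) → ends 36
version at 36 (size 4, align 4) → ends 40
size at 40 (size 2, align 2) → ends 42
tail pad 2 to reach multiple of 4
total 44 bytes, alignment 4
44 − 44 = 0

0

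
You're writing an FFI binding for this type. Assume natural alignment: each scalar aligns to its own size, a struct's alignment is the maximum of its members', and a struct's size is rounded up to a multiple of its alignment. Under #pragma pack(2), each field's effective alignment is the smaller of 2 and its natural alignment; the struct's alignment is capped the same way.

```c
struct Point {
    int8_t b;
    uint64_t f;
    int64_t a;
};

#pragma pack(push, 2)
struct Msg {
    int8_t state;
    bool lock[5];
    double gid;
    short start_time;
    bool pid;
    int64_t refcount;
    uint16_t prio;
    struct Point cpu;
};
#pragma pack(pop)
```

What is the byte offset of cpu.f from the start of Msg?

Point: b at 0 (size 1, align 1) → ends 1; pad 7 to align 8 for f; f at 8 (size 8, align 8) → ends 16; a at 16 (size 8, align 8) → ends 24; total 24 bytes, alignment 8
state at 0 (size 1, align 1) → ends 1
lock at 1 (size 5, align 1) → ends 6
gid at 6 (size 8, align 2) → ends 14
start_time at 14 (size 2, align 2) → ends 16
pid at 16 (size 1, align 1) → ends 17
pad 1 to align 2 for refcount
refcount at 18 (size 8, align 2) → ends 26
prio at 26 (size 2, align 2) → ends 28
cpu at 28 (size 24, align 2) → ends 52
within Point: f at 8
28 + 8 = 36

36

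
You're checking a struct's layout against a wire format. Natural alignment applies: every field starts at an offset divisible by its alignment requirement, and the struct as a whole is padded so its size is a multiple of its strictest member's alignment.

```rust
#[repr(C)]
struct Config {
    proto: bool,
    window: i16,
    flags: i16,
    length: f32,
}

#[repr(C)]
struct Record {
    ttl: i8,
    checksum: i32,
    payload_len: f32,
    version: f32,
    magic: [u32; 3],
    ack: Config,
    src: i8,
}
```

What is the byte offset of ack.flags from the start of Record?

Config: proto at 0 (size 1, align 1) → ends 1; pad 1 to align 2 for window; window at 2 (size 2, align 2) → ends 4; flags at 4 (size 2, align 2) → ends 6; pad 2 to align 4 for length; length at 8 (size 4, align 4) → ends 12; total 12 bytes, alignment 4
ttl at 0 (size 1, align 1) → ends 1
pad 3 to align 4 for checksum
checksum at 4 (size 4, align 4) → ends 8
payload_len at 8 (size 4, align 4) → ends 12
version at 12 (size 4, align 4) → ends 16
magic at 16 (size 12, align 4) → ends 28
ack at 28 (size 12, align 4) → ends 40
within Config: flags at 4
28 + 4 = 32

32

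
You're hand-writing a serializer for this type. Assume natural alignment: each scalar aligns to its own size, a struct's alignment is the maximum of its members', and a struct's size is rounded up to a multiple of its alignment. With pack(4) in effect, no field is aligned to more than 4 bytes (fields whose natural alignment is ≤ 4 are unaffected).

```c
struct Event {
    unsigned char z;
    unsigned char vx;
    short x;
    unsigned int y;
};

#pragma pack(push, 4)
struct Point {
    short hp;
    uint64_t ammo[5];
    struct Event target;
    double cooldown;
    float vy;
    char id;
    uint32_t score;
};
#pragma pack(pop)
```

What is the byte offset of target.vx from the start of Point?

45

Event: @0: z [1B, align 1] → 1; @1: vx [1B, align 1] → 2; @2: x [2B, align 2] → 4; @4: y [4B, align 4] → 8; size 8, align 4
@0: hp [2B, align 2] → 2
+2 pad (align 4)
@4: ammo [40B, align 4] → 44
@44: target [8B, align 4] → 52
within Event: vx at 1
44 + 1 = 45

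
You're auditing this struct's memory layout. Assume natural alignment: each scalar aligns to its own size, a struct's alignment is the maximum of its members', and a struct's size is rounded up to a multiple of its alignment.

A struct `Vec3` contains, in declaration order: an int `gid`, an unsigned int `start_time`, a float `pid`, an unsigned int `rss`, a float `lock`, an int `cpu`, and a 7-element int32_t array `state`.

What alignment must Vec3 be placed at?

4

member alignments: gid=4, start_time=4, pid=4, rss=4, lock=4, cpu=4, state=4
max = 4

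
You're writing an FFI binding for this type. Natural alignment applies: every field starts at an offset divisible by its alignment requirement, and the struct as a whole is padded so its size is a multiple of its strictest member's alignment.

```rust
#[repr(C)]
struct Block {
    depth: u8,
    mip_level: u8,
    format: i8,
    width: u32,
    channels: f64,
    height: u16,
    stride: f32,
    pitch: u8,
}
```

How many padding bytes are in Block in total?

@0: depth [1B, align 1] → 1
@1: mip_level [1B, align 1] → 2
@2: format [1B, align 1] → 3
+1 pad (align 4)
@4: width [4B, align 4] → 8
@8: channels [8B, align 8] → 16
@16: height [2B, align 2] → 18
+2 pad (align 4)
@20: stride [4B, align 4] → 24
@24: pitch [1B, align 1] → 25
+7 tail pad (align 8)
size 32, align 8
data bytes 22, size 32 → padding 10

10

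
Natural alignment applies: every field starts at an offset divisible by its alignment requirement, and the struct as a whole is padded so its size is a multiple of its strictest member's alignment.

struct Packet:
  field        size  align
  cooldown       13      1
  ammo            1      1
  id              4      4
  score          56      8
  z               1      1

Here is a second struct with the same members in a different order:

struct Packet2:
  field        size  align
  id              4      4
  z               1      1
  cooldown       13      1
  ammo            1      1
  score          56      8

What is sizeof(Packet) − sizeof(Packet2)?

cooldown at 0 (size 13, align 1) → ends 13
ammo at 13 (size 1, align 1) → ends 14
pad 2 to align 4 for id
id at 16 (size 4, align 4) → ends 20
pad 4 to align 8 for score
score at 24 (size 56, align 8) → ends 80
z at 80 (size 1, align 1) → ends 81
tail pad 7 to reach multiple of 8
total 88 bytes, alignment 8
— Packet2 —
id at 0 (size 4, align 4) → ends 4
z at 4 (size 1, align 1) → ends 5
cooldown at 5 (size 13, align 1) → ends 18
ammo at 18 (size 1, align 1) → ends 19
pad 5 to align 8 for score
score at 24 (size 56, align 8) → ends 80
total 80 bytes, alignment 8
88 − 80 = 8

8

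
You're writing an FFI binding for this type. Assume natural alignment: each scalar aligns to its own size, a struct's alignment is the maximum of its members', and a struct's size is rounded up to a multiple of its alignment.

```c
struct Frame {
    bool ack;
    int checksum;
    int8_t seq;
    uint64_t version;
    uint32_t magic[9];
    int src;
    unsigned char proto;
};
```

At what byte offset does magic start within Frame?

24

ack at 0 (size 1, align 1) → ends 1
pad 3 to align 4 for checksum
checksum at 4 (size 4, align 4) → ends 8
seq at 8 (size 1, align 1) → ends 9
pad 7 to align 8 for version
version at 16 (size 8, align 8) → ends 24
magic at 24 (size 36, align 4) → ends 60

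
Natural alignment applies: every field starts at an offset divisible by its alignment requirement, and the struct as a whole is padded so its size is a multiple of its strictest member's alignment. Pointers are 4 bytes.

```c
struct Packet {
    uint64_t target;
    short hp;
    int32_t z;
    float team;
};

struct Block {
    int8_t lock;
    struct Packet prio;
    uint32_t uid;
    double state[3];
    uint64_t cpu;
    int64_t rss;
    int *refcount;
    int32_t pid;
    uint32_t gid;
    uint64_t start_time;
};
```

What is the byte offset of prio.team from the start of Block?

Packet: 0..8  target  (8B, 8-aligned); 8..10  hp  (2B, 2-aligned); 10..12  -- padding (2B); 12..16  z  (4B, 4-aligned); 16..20  team  (4B, 4-aligned); 20..24  -- tail padding (4B); sizeof = 24, alignof = 8
0..1  lock  (1B, 1-aligned)
1..8  -- padding (7B)
8..32  prio  (24B, 8-aligned)
within Packet: team at 16
8 + 16 = 24

24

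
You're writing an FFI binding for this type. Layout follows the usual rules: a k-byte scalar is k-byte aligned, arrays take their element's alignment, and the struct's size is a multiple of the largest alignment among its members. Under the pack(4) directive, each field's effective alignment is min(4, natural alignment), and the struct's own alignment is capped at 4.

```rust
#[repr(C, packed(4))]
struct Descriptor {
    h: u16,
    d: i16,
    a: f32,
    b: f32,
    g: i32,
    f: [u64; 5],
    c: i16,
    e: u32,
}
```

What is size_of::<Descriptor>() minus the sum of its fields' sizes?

2

h at 0 (size 2, align 2) → ends 2
d at 2 (size 2, align 2) → ends 4
a at 4 (size 4, align 4) → ends 8
b at 8 (size 4, align 4) → ends 12
g at 12 (size 4, align 4) → ends 16
f at 16 (size 40, align 4) → ends 56
c at 56 (size 2, align 2) → ends 58
pad 2 to align 4 for e
e at 60 (size 4, align 4) → ends 64
total 64 bytes, alignment 4
data bytes 62, size 64 → padding 2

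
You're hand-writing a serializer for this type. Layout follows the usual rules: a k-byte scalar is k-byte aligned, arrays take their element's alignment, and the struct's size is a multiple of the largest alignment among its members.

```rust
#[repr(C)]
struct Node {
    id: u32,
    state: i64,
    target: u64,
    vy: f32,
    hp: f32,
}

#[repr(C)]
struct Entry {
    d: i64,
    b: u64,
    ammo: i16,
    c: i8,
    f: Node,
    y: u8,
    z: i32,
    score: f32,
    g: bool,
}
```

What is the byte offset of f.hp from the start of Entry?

Node: @0: id [4B, align 4] → 4; +4 pad (align 8); @8: state [8B, align 8] → 16; @16: target [8B, align 8] → 24; @24: vy [4B, align 4] → 28; @28: hp [4B, align 4] → 32; size 32, align 8
@0: d [8B, align 8] → 8
@8: b [8B, align 8] → 16
@16: ammo [2B, align 2] → 18
@18: c [1B, align 1] → 19
+5 pad (align 8)
@24: f [32B, align 8] → 56
within Node: hp at 28
24 + 28 = 52

52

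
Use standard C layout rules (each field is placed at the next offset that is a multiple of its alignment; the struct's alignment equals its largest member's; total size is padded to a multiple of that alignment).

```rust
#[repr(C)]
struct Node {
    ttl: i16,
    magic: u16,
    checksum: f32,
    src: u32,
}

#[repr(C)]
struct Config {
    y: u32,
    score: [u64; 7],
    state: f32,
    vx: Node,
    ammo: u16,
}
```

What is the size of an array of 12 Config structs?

Node: ttl at 0 (size 2, align 2) → ends 2; magic at 2 (size 2, align 2) → ends 4; checksum at 4 (size 4, align 4) → ends 8; src at 8 (size 4, align 4) → ends 12; total 12 bytes, alignment 4
y at 0 (size 4, align 4) → ends 4
pad 4 to align 8 for score
score at 8 (size 56, align 8) → ends 64
state at 64 (size 4, align 4) → ends 68
vx at 68 (size 12, align 4) → ends 80
ammo at 80 (size 2, align 2) → ends 82
tail pad 6 to reach multiple of 8
total 88 bytes, alignment 8
array of 12: 12 × 88 = 1056

1056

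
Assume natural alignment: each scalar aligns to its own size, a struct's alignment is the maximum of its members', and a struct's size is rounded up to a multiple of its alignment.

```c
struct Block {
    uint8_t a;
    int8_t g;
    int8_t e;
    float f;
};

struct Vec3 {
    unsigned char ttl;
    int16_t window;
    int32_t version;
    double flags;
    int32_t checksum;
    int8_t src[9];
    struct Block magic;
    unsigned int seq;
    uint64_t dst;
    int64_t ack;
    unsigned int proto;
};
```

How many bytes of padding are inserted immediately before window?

Block: 0..1  a  (1B, 1-aligned); 1..2  g  (1B, 1-aligned); 2..3  e  (1B, 1-aligned); 3..4  -- padding (1B); 4..8  f  (4B, 4-aligned); sizeof = 8, alignof = 4
0..1  ttl  (1B, 1-aligned)
1..2  -- padding (1B)
2..4  window  (2B, 2-aligned)

1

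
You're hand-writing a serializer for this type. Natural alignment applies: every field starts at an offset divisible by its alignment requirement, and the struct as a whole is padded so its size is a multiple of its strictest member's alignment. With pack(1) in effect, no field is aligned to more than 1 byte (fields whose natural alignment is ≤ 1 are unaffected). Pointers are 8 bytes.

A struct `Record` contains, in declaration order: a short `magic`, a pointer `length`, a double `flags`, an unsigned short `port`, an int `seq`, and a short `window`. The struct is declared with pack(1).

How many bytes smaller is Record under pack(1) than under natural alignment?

natural layout:
  @0: magic [2B, align 2] → 2
  +6 pad (align 8)
  @8: length [8B, align 8] → 16
  @16: flags [8B, align 8] → 24
  @24: port [2B, align 2] → 26
  +2 pad (align 4)
  @28: seq [4B, align 4] → 32
  @32: window [2B, align 2] → 34
  +6 tail pad (align 8)
  size 40, align 8
packed(1) layout:
  @0: magic [2B, align 1] → 2
  @2: length [8B, align 1] → 10
  @10: flags [8B, align 1] → 18
  @18: port [2B, align 1] → 20
  @20: seq [4B, align 1] → 24
  @24: window [2B, align 1] → 26
  size 26, align 1
40 − 26 = 14

14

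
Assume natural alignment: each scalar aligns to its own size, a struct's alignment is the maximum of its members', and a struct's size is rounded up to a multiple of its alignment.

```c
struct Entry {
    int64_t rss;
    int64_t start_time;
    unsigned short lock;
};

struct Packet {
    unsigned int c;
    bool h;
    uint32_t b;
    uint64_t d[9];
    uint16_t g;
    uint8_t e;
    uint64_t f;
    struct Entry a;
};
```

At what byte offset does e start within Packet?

90

Entry: 0..8  rss  (8B, 8-aligned); 8..16  start_time  (8B, 8-aligned); 16..18  lock  (2B, 2-aligned); 18..24  -- tail padding (6B); sizeof = 24, alignof = 8
0..4  c  (4B, 4-aligned)
4..5  h  (1B, 1-aligned)
5..8  -- padding (3B)
8..12  b  (4B, 4-aligned)
12..16  -- padding (4B)
16..88  d  (72B, 8-aligned)
88..90  g  (2B, 2-aligned)
90..91  e  (1B, 1-aligned)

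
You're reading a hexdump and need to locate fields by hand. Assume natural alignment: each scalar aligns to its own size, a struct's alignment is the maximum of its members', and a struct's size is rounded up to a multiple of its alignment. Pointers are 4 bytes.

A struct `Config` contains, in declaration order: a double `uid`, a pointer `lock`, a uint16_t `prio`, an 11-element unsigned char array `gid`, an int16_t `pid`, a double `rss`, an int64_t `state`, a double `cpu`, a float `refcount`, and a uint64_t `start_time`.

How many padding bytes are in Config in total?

0..8  uid  (8B, 8-aligned)
8..12  lock  (4B, 4-aligned)
12..14  prio  (2B, 2-aligned)
14..25  gid  (11B, 1-aligned)
25..26  -- padding (1B)
26..28  pid  (2B, 2-aligned)
28..32  -- padding (4B)
32..40  rss  (8B, 8-aligned)
40..48  state  (8B, 8-aligned)
48..56  cpu  (8B, 8-aligned)
56..60  refcount  (4B, 4-aligned)
60..64  -- padding (4B)
64..72  start_time  (8B, 8-aligned)
sizeof = 72, alignof = 8
data bytes 63, size 72 → padding 9

9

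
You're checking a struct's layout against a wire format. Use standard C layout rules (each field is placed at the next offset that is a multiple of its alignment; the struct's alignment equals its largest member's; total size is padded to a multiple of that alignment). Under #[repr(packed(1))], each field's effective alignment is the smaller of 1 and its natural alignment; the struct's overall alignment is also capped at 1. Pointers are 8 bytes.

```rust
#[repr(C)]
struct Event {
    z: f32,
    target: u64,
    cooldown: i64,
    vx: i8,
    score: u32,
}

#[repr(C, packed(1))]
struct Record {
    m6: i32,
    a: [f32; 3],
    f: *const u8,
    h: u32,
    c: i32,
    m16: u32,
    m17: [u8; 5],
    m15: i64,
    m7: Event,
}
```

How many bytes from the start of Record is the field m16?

Event: z at 0 (size 4, align 4) → ends 4; pad 4 to align 8 for target; target at 8 (size 8, align 8) → ends 16; cooldown at 16 (size 8, align 8) → ends 24; vx at 24 (size 1, align 1) → ends 25; pad 3 to align 4 for score; score at 28 (size 4, align 4) → ends 32; total 32 bytes, alignment 8
m6 at 0 (size 4, align 1) → ends 4
a at 4 (size 12, align 1) → ends 16
f at 16 (size 8, align 1) → ends 24
h at 24 (size 4, align 1) → ends 28
c at 28 (size 4, align 1) → ends 32
m16 at 32 (size 4, align 1) → ends 36

32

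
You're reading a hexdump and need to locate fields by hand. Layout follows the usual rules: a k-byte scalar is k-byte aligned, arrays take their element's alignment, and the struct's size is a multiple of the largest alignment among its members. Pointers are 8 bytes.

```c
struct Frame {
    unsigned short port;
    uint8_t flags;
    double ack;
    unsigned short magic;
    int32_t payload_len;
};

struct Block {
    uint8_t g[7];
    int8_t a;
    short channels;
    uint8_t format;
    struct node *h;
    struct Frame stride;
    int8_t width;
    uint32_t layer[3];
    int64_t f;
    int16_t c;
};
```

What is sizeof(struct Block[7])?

Frame: @0: port [2B, align 2] → 2; @2: flags [1B, align 1] → 3; +5 pad (align 8); @8: ack [8B, align 8] → 16; @16: magic [2B, align 2] → 18; +2 pad (align 4); @20: payload_len [4B, align 4] → 24; size 24, align 8
@0: g [7B, align 1] → 7
@7: a [1B, align 1] → 8
@8: channels [2B, align 2] → 10
@10: format [1B, align 1] → 11
+5 pad (align 8)
@16: h [8B, align 8] → 24
@24: stride [24B, align 8] → 48
@48: width [1B, align 1] → 49
+3 pad (align 4)
@52: layer [12B, align 4] → 64
@64: f [8B, align 8] → 72
@72: c [2B, align 2] → 74
+6 tail pad (align 8)
size 80, align 8
array of 7: 7 × 80 = 560

560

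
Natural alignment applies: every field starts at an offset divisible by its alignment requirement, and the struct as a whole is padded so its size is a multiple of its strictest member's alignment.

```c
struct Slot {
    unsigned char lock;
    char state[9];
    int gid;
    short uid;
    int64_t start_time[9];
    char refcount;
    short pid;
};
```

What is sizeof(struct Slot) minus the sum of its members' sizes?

@0: lock [1B, align 1] → 1
@1: state [9B, align 1] → 10
+2 pad (align 4)
@12: gid [4B, align 4] → 16
@16: uid [2B, align 2] → 18
+6 pad (align 8)
@24: start_time [72B, align 8] → 96
@96: refcount [1B, align 1] → 97
+1 pad (align 2)
@98: pid [2B, align 2] → 100
+4 tail pad (align 8)
size 104, align 8
data bytes 91, size 104 → padding 13

13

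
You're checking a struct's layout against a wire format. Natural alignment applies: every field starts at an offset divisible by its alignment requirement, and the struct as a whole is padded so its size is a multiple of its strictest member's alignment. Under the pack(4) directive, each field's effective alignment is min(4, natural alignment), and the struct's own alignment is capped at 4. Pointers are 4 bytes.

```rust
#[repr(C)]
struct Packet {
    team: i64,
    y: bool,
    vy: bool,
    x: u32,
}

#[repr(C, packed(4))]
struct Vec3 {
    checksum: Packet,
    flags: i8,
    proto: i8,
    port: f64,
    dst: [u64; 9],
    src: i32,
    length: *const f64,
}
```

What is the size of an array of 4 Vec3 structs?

432

Packet: 0..8  team  (8B, 8-aligned); 8..9  y  (1B, 1-aligned); 9..10  vy  (1B, 1-aligned); 10..12  -- padding (2B); 12..16  x  (4B, 4-aligned); sizeof = 16, alignof = 8
0..16  checksum  (16B, 4-aligned)
16..17  flags  (1B, 1-aligned)
17..18  proto  (1B, 1-aligned)
18..20  -- padding (2B)
20..28  port  (8B, 4-aligned)
28..100  dst  (72B, 4-aligned)
100..104  src  (4B, 4-aligned)
104..108  length  (4B, 4-aligned)
sizeof = 108, alignof = 4
array of 4: 4 × 108 = 432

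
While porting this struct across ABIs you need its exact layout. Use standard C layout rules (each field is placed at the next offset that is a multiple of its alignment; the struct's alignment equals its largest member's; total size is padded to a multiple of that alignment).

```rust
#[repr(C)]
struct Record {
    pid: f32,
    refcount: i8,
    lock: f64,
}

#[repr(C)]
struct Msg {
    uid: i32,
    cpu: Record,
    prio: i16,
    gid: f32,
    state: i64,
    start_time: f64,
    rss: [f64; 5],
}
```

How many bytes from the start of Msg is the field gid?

28

Record: 0..4  pid  (4B, 4-aligned); 4..5  refcount  (1B, 1-aligned); 5..8  -- padding (3B); 8..16  lock  (8B, 8-aligned); sizeof = 16, alignof = 8
0..4  uid  (4B, 4-aligned)
4..8  -- padding (4B)
8..24  cpu  (16B, 8-aligned)
24..26  prio  (2B, 2-aligned)
26..28  -- padding (2B)
28..32  gid  (4B, 4-aligned)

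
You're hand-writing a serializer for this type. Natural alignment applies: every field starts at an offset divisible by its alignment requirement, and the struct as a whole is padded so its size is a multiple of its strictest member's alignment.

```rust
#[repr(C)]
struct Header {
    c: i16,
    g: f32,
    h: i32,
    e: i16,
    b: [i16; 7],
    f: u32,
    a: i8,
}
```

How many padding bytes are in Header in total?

5

0..2  c  (2B, 2-aligned)
2..4  -- padding (2B)
4..8  g  (4B, 4-aligned)
8..12  h  (4B, 4-aligned)
12..14  e  (2B, 2-aligned)
14..28  b  (14B, 2-aligned)
28..32  f  (4B, 4-aligned)
32..33  a  (1B, 1-aligned)
33..36  -- tail padding (3B)
sizeof = 36, alignof = 4
data bytes 31, size 36 → padding 5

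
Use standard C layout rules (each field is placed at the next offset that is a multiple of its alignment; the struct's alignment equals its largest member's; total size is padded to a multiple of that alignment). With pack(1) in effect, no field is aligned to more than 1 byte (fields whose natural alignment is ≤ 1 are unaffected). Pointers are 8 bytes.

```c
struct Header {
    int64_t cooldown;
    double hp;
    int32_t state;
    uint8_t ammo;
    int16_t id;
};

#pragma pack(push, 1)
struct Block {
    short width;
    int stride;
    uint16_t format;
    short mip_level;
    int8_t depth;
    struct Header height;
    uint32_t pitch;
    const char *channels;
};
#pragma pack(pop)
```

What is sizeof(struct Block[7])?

329

Header: cooldown at 0 (size 8, align 8) → ends 8; hp at 8 (size 8, align 8) → ends 16; state at 16 (size 4, align 4) → ends 20; ammo at 20 (size 1, align 1) → ends 21; pad 1 to align 2 for id; id at 22 (size 2, align 2) → ends 24; total 24 bytes, alignment 8
width at 0 (size 2, align 1) → ends 2
stride at 2 (size 4, align 1) → ends 6
format at 6 (size 2, align 1) → ends 8
mip_level at 8 (size 2, align 1) → ends 10
depth at 10 (size 1, align 1) → ends 11
height at 11 (size 24, align 1) → ends 35
pitch at 35 (size 4, align 1) → ends 39
channels at 39 (size 8, align 1) → ends 47
total 47 bytes, alignment 1
array of 7: 7 × 47 = 329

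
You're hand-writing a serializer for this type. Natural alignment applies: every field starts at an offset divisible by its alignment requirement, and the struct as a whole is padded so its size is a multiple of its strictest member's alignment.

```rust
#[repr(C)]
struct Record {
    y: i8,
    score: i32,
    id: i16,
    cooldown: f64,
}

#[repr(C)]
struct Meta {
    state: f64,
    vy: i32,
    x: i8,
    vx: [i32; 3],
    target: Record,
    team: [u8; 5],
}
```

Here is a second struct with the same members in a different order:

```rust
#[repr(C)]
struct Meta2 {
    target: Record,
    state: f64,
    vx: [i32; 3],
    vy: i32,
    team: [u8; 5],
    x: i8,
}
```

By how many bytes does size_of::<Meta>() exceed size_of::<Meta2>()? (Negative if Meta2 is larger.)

8

Record: 0..1  y  (1B, 1-aligned); 1..4  -- padding (3B); 4..8  score  (4B, 4-aligned); 8..10  id  (2B, 2-aligned); 10..16  -- padding (6B); 16..24  cooldown  (8B, 8-aligned); sizeof = 24, alignof = 8
0..8  state  (8B, 8-aligned)
8..12  vy  (4B, 4-aligned)
12..13  x  (1B, 1-aligned)
13..16  -- padding (3B)
16..28  vx  (12B, 4-aligned)
28..32  -- padding (4B)
32..56  target  (24B, 8-aligned)
56..61  team  (5B, 1-aligned)
61..64  -- tail padding (3B)
sizeof = 64, alignof = 8
— Meta2 —
0..24  target  (24B, 8-aligned)
24..32  state  (8B, 8-aligned)
32..44  vx  (12B, 4-aligned)
44..48  vy  (4B, 4-aligned)
48..53  team  (5B, 1-aligned)
53..54  x  (1B, 1-aligned)
54..56  -- tail padding (2B)
sizeof = 56, alignof = 8
64 − 56 = 8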